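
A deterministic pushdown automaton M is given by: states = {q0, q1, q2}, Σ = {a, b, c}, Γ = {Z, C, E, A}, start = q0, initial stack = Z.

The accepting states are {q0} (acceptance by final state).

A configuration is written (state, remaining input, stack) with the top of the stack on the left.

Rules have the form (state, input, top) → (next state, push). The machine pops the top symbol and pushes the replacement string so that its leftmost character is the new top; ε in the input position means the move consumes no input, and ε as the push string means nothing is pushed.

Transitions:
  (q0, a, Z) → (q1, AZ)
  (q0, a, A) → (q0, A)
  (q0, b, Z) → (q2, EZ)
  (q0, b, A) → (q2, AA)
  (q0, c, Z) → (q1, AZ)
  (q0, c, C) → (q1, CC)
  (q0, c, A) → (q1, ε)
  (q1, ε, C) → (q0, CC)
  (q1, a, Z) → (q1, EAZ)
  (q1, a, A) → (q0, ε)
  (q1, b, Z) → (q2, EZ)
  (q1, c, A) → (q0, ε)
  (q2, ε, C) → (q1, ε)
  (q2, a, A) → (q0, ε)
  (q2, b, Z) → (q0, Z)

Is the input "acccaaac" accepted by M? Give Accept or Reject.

Accept

(q0, acccaaac, Z)
  read a, top Z: go to q1, push AZ → (q1, cccaaac, AZ)
  read c, top A: go to q0, push ε → (q0, ccaaac, Z)
  read c, top Z: go to q1, push AZ → (q1, caaac, AZ)
  read c, top A: go to q0, push ε → (q0, aaac, Z)
  read a, top Z: go to q1, push AZ → (q1, aac, AZ)
  read a, top A: go to q0, push ε → (q0, ac, Z)
  read a, top Z: go to q1, push AZ → (q1, c, AZ)
  read c, top A: go to q0, push ε → (q0, ε, Z)
All input consumed; state q0 ∈ F.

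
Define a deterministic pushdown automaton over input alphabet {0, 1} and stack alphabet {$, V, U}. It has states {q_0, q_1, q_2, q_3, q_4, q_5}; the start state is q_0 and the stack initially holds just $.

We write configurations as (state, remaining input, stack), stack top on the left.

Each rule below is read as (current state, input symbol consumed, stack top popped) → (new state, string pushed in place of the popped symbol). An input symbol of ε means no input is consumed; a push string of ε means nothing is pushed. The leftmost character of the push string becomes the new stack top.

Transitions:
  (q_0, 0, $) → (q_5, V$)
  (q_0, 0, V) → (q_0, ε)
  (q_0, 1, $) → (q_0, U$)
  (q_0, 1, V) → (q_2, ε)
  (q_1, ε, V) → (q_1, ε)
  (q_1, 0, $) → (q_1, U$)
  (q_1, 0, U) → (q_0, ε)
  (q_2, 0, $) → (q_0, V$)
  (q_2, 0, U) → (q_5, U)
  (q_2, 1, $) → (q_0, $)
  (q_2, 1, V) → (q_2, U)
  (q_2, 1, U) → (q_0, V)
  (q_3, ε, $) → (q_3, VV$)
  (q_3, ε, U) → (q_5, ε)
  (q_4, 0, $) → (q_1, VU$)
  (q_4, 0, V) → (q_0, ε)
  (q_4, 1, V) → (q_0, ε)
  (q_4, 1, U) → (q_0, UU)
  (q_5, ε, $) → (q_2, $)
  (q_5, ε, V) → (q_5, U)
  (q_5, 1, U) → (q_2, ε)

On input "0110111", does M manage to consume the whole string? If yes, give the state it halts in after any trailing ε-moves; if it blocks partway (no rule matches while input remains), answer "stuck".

q_0

(q_0, 0110111, $)
  read 0, top $: go to q_5, push V$ → (q_5, 110111, V$)
  ε-move, top V: go to q_5, push U → (q_5, 110111, U$)
  read 1, top U: go to q_2, push ε → (q_2, 10111, $)
  read 1, top $: go to q_0, push $ → (q_0, 0111, $)
  read 0, top $: go to q_5, push V$ → (q_5, 111, V$)
  ε-move, top V: go to q_5, push U → (q_5, 111, U$)
  read 1, top U: go to q_2, push ε → (q_2, 11, $)
  read 1, top $: go to q_0, push $ → (q_0, 1, $)
  read 1, top $: go to q_0, push U$ → (q_0, ε, U$)
All input consumed; M is in state q_0.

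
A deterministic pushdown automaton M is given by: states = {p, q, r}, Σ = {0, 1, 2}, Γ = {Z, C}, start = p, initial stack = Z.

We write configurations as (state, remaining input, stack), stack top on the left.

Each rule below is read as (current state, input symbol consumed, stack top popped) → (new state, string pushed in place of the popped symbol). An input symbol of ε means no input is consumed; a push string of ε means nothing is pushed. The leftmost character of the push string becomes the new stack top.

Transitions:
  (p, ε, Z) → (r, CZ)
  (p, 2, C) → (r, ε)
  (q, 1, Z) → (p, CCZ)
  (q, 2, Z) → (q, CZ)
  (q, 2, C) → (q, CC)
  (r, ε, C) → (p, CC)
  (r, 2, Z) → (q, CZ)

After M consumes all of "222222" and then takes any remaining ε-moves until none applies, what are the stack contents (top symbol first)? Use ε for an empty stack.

CCZ

(p, 222222, Z)
  ε-move, top Z: go to r, push CZ → (r, 222222, CZ)
  ε-move, top C: go to p, push CC → (p, 222222, CCZ)
  read 2, top C: go to r, push ε → (r, 22222, CZ)
  ε-move, top C: go to p, push CC → (p, 22222, CCZ)
  read 2, top C: go to r, push ε → (r, 2222, CZ)
  ε-move, top C: go to p, push CC → (p, 2222, CCZ)
  read 2, top C: go to r, push ε → (r, 222, CZ)
  ε-move, top C: go to p, push CC → (p, 222, CCZ)
  read 2, top C: go to r, push ε → (r, 22, CZ)
  ε-move, top C: go to p, push CC → (p, 22, CCZ)
  read 2, top C: go to r, push ε → (r, 2, CZ)
  ε-move, top C: go to p, push CC → (p, 2, CCZ)
  read 2, top C: go to r, push ε → (r, ε, CZ)
  ε-move, top C: go to p, push CC → (p, ε, CCZ)
All input consumed in state p with stack CCZ.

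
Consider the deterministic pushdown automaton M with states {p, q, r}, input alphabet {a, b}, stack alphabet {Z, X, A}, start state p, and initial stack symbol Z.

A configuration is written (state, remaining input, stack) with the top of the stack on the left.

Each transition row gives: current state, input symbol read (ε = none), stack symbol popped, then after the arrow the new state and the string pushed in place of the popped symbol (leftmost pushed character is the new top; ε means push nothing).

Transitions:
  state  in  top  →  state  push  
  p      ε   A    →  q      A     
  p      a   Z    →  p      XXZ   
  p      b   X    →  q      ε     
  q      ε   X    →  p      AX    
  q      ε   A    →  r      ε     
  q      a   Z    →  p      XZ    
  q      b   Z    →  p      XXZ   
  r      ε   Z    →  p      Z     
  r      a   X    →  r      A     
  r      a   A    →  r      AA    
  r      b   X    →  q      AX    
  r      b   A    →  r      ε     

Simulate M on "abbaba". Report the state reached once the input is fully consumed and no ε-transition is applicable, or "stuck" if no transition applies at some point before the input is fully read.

p

(p, abbaba, Z)
  read a, top Z: go to p, push XXZ → (p, bbaba, XXZ)
  read b, top X: go to q, push ε → (q, baba, XZ)
  ε-move, top X: go to p, push AX → (p, baba, AXZ)
  ε-move, top A: go to q, push A → (q, baba, AXZ)
  ε-move, top A: go to r, push ε → (r, baba, XZ)
  read b, top X: go to q, push AX → (q, aba, AXZ)
  ε-move, top A: go to r, push ε → (r, aba, XZ)
  read a, top X: go to r, push A → (r, ba, AZ)
  read b, top A: go to r, push ε → (r, a, Z)
  ε-move, top Z: go to p, push Z → (p, a, Z)
  read a, top Z: go to p, push XXZ → (p, ε, XXZ)
All input consumed; M is in state p.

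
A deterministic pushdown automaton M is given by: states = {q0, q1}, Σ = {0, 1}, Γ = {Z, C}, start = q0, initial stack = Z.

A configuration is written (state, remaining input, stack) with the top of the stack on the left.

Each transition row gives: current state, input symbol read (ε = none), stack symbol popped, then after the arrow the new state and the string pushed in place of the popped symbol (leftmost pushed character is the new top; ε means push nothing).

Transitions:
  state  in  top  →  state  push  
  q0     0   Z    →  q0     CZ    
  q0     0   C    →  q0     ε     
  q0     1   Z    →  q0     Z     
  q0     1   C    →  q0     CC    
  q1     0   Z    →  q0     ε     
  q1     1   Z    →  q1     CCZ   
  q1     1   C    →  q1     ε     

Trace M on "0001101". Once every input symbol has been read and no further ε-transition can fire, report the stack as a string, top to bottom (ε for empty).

(q0, 0001101, Z)
  read 0, top Z: go to q0, push CZ → (q0, 001101, CZ)
  read 0, top C: go to q0, push ε → (q0, 01101, Z)
  read 0, top Z: go to q0, push CZ → (q0, 1101, CZ)
  read 1, top C: go to q0, push CC → (q0, 101, CCZ)
  read 1, top C: go to q0, push CC → (q0, 01, CCCZ)
  read 0, top C: go to q0, push ε → (q0, 1, CCZ)
  read 1, top C: go to q0, push CC → (q0, ε, CCCZ)
All input consumed in state q0 with stack CCCZ.

CCCZ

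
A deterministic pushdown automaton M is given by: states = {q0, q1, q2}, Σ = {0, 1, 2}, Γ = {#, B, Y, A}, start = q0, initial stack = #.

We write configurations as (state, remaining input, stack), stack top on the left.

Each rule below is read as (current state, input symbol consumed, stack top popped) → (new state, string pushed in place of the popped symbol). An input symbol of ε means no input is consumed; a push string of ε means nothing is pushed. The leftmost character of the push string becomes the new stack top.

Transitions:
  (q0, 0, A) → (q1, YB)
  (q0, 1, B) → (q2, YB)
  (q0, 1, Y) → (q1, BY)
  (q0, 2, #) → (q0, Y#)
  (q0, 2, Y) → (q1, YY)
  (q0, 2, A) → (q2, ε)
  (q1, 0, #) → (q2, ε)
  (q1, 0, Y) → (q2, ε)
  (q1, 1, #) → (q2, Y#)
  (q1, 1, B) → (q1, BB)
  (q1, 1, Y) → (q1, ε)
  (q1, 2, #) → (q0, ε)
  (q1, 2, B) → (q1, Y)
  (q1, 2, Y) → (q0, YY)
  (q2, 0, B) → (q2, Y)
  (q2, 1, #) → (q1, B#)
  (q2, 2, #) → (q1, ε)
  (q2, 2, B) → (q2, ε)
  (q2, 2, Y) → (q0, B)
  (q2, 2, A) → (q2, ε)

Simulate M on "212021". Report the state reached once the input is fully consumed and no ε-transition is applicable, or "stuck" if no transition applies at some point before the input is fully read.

q2

(q0, 212021, #) ⊢ (q0, 12021, Y#) ⊢ (q1, 2021, BY#) ⊢ (q1, 021, YY#) ⊢ (q2, 21, Y#) ⊢ (q0, 1, B#) ⊢ (q2, ε, YB#)
All input consumed; M is in state q2.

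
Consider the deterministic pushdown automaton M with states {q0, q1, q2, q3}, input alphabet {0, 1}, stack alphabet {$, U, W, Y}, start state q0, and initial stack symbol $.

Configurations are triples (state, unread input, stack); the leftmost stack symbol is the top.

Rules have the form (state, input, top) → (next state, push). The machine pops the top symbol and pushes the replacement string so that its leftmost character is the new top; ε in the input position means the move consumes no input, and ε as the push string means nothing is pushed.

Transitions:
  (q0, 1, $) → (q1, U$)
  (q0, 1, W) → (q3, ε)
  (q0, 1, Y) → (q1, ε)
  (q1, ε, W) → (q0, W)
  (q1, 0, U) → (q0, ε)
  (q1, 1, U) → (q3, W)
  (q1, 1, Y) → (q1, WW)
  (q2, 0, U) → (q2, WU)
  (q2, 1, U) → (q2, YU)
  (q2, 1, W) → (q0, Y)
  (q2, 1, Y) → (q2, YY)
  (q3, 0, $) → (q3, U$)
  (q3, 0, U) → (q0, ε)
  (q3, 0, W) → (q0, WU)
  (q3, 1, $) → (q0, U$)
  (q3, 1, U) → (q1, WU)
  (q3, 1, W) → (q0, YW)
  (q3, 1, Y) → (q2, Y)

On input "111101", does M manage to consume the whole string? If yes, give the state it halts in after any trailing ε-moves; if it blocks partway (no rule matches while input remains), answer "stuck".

stuck

(q0, 111101, $)
  read 1, top $: go to q1, push U$ → (q1, 11101, U$)
  read 1, top U: go to q3, push W → (q3, 1101, W$)
  read 1, top W: go to q0, push YW → (q0, 101, YW$)
  read 1, top Y: go to q1, push ε → (q1, 01, W$)
  ε-move, top W: go to q0, push W → (q0, 01, W$)
No transition for (q0, 0, top W); M blocks with input 01 remaining.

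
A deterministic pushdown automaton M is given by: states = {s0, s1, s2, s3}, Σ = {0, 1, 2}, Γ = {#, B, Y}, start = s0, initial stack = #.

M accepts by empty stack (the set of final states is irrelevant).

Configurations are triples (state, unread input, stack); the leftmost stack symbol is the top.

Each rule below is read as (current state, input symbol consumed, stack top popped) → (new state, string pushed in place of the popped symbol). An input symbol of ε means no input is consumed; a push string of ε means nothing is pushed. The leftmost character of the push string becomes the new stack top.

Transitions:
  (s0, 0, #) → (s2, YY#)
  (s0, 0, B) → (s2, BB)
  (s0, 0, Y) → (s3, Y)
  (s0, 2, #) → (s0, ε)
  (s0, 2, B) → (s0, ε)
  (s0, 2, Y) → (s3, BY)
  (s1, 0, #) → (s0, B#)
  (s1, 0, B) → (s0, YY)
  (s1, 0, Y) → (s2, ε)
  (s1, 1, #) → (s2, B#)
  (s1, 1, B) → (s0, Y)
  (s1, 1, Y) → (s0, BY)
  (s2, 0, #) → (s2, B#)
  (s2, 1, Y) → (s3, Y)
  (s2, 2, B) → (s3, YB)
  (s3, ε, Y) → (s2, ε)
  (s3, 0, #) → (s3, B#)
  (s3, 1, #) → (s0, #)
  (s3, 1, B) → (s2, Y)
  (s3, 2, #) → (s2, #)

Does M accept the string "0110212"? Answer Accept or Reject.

(s0, 0110212, #)
  read 0, top #: go to s2, push YY# → (s2, 110212, YY#)
  read 1, top Y: go to s3, push Y → (s3, 10212, YY#)
  ε-move, top Y: go to s2, push ε → (s2, 10212, Y#)
  read 1, top Y: go to s3, push Y → (s3, 0212, Y#)
  ε-move, top Y: go to s2, push ε → (s2, 0212, #)
  read 0, top #: go to s2, push B# → (s2, 212, B#)
  read 2, top B: go to s3, push YB → (s3, 12, YB#)
  ε-move, top Y: go to s2, push ε → (s2, 12, B#)
No transition applies at (s2, 12, B#); input not fully consumed.

Reject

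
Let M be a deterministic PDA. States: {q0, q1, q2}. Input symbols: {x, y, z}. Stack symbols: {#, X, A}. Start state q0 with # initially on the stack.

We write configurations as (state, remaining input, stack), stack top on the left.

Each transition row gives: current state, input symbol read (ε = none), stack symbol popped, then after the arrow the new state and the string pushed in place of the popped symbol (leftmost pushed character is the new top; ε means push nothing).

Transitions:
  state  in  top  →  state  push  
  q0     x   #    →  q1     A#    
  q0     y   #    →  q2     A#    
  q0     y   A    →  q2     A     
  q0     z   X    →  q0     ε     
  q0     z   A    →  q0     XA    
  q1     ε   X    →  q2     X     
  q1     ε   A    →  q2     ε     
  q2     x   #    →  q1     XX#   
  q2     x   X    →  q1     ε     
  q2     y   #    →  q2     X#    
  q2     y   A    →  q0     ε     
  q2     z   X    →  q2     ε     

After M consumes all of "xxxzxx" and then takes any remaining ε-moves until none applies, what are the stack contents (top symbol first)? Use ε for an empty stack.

(q0, xxxzxx, #)
  read x, top #: go to q1, push A# → (q1, xxzxx, A#)
  ε-move, top A: go to q2, push ε → (q2, xxzxx, #)
  read x, top #: go to q1, push XX# → (q1, xzxx, XX#)
  ε-move, top X: go to q2, push X → (q2, xzxx, XX#)
  read x, top X: go to q1, push ε → (q1, zxx, X#)
  ε-move, top X: go to q2, push X → (q2, zxx, X#)
  read z, top X: go to q2, push ε → (q2, xx, #)
  read x, top #: go to q1, push XX# → (q1, x, XX#)
  ε-move, top X: go to q2, push X → (q2, x, XX#)
  read x, top X: go to q1, push ε → (q1, ε, X#)
  ε-move, top X: go to q2, push X → (q2, ε, X#)
All input consumed in state q2 with stack X#.

X#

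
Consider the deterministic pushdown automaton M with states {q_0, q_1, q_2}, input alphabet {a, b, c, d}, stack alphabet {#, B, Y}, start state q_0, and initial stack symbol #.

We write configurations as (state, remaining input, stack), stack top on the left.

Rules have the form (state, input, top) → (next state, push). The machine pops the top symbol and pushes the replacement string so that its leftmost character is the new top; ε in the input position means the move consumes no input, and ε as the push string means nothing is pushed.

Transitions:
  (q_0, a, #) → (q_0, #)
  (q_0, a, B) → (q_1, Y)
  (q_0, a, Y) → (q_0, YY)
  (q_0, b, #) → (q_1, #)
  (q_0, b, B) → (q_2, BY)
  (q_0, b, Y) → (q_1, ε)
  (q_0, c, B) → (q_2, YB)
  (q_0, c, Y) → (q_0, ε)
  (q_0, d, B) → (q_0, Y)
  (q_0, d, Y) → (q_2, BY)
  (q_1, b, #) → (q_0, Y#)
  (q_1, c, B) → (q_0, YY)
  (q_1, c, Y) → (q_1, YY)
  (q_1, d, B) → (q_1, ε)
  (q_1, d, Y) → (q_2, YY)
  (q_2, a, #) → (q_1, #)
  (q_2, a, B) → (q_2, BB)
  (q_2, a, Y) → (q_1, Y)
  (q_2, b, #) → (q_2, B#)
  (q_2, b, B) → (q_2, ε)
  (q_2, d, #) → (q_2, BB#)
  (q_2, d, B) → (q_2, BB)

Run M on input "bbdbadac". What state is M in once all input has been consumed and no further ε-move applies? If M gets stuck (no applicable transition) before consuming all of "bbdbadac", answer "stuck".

(q_0, bbdbadac, #)
  read b, top #: go to q_1, push # → (q_1, bdbadac, #)
  read b, top #: go to q_0, push Y# → (q_0, dbadac, Y#)
  read d, top Y: go to q_2, push BY → (q_2, badac, BY#)
  read b, top B: go to q_2, push ε → (q_2, adac, Y#)
  read a, top Y: go to q_1, push Y → (q_1, dac, Y#)
  read d, top Y: go to q_2, push YY → (q_2, ac, YY#)
  read a, top Y: go to q_1, push Y → (q_1, c, YY#)
  read c, top Y: go to q_1, push YY → (q_1, ε, YYY#)
All input consumed; M is in state q_1.

q_1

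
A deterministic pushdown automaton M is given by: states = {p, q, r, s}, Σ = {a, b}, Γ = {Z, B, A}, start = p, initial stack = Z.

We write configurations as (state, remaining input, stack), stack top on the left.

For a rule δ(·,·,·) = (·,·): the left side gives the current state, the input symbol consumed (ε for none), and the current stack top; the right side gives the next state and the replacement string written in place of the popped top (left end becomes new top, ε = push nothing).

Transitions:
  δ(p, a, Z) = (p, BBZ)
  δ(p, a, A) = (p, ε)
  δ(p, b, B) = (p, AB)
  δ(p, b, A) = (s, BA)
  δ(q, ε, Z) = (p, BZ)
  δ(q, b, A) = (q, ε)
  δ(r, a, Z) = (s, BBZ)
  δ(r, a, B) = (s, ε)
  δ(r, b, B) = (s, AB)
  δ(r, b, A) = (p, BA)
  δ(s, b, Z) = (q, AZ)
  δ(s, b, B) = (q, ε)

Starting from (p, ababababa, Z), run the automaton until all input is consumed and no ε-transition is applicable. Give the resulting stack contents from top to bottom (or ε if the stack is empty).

BBZ

(p, ababababa, Z)
  read a, top Z: go to p, push BBZ → (p, babababa, BBZ)
  read b, top B: go to p, push AB → (p, abababa, ABBZ)
  read a, top A: go to p, push ε → (p, bababa, BBZ)
  read b, top B: go to p, push AB → (p, ababa, ABBZ)
  read a, top A: go to p, push ε → (p, baba, BBZ)
  read b, top B: go to p, push AB → (p, aba, ABBZ)
  read a, top A: go to p, push ε → (p, ba, BBZ)
  read b, top B: go to p, push AB → (p, a, ABBZ)
  read a, top A: go to p, push ε → (p, ε, BBZ)
All input consumed in state p with stack BBZ.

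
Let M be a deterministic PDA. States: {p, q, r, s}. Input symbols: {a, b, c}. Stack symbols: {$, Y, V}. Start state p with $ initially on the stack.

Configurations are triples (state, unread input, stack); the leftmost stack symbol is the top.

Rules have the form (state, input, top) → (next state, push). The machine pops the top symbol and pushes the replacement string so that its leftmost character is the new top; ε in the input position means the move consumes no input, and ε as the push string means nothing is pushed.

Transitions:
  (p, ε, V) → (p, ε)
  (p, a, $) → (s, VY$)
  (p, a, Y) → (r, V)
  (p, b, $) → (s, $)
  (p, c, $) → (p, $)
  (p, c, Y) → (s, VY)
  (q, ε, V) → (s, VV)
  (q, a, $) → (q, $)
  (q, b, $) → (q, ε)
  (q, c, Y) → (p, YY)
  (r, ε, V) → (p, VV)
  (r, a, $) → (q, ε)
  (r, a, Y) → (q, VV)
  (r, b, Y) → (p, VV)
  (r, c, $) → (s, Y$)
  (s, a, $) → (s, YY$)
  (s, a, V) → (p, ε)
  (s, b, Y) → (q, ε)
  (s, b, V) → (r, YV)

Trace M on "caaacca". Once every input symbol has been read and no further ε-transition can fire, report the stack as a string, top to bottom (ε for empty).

(p, caaacca, $)
  read c, top $: go to p, push $ → (p, aaacca, $)
  read a, top $: go to s, push VY$ → (s, aacca, VY$)
  read a, top V: go to p, push ε → (p, acca, Y$)
  read a, top Y: go to r, push V → (r, cca, V$)
  ε-move, top V: go to p, push VV → (p, cca, VV$)
  ε-move, top V: go to p, push ε → (p, cca, V$)
  ε-move, top V: go to p, push ε → (p, cca, $)
  read c, top $: go to p, push $ → (p, ca, $)
  read c, top $: go to p, push $ → (p, a, $)
  read a, top $: go to s, push VY$ → (s, ε, VY$)
All input consumed in state s with stack VY$.

VY$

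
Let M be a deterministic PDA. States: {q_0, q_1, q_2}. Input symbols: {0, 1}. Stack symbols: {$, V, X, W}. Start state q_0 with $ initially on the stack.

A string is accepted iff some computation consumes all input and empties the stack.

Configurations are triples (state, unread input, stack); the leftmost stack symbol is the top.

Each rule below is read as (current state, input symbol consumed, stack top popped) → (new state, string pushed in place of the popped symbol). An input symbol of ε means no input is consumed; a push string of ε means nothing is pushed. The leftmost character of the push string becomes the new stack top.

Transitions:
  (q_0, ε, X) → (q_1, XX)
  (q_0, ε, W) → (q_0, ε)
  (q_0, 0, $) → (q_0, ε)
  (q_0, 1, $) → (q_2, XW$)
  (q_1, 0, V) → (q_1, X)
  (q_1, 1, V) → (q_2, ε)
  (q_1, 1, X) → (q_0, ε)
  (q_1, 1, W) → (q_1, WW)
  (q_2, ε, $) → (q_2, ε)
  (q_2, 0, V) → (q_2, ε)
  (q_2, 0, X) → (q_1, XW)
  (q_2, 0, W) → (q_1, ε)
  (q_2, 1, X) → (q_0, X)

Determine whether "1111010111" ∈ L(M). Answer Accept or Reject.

(q_0, 1111010111, $) ⊢ (q_2, 111010111, XW$) ⊢ (q_0, 11010111, XW$) ⊢ (q_1, 11010111, XXW$) ⊢ (q_0, 1010111, XW$) ⊢ (q_1, 1010111, XXW$) ⊢ (q_0, 010111, XW$) ⊢ (q_1, 010111, XXW$)
No transition applies at (q_1, 010111, XXW$); input not fully consumed.

Reject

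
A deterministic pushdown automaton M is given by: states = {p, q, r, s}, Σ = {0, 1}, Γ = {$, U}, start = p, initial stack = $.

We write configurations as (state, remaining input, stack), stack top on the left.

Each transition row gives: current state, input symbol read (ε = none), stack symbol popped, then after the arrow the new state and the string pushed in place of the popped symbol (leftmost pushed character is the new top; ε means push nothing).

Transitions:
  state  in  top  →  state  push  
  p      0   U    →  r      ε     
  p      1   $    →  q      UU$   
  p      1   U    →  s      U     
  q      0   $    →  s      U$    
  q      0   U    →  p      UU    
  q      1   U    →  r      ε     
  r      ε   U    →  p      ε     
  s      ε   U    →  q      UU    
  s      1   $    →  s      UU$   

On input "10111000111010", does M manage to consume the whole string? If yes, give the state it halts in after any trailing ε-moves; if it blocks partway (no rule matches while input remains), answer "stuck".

p

(p, 10111000111010, $)
  read 1, top $: go to q, push UU$ → (q, 0111000111010, UU$)
  read 0, top U: go to p, push UU → (p, 111000111010, UUU$)
  read 1, top U: go to s, push U → (s, 11000111010, UUU$)
  ε-move, top U: go to q, push UU → (q, 11000111010, UUUU$)
  read 1, top U: go to r, push ε → (r, 1000111010, UUU$)
  ε-move, top U: go to p, push ε → (p, 1000111010, UU$)
  read 1, top U: go to s, push U → (s, 000111010, UU$)
  ε-move, top U: go to q, push UU → (q, 000111010, UUU$)
  read 0, top U: go to p, push UU → (p, 00111010, UUUU$)
  read 0, top U: go to r, push ε → (r, 0111010, UUU$)
  ε-move, top U: go to p, push ε → (p, 0111010, UU$)
  read 0, top U: go to r, push ε → (r, 111010, U$)
  ε-move, top U: go to p, push ε → (p, 111010, $)
  read 1, top $: go to q, push UU$ → (q, 11010, UU$)
  read 1, top U: go to r, push ε → (r, 1010, U$)
  ε-move, top U: go to p, push ε → (p, 1010, $)
  read 1, top $: go to q, push UU$ → (q, 010, UU$)
  read 0, top U: go to p, push UU → (p, 10, UUU$)
  read 1, top U: go to s, push U → (s, 0, UUU$)
  ε-move, top U: go to q, push UU → (q, 0, UUUU$)
  read 0, top U: go to p, push UU → (p, ε, UUUUU$)
All input consumed; M is in state p.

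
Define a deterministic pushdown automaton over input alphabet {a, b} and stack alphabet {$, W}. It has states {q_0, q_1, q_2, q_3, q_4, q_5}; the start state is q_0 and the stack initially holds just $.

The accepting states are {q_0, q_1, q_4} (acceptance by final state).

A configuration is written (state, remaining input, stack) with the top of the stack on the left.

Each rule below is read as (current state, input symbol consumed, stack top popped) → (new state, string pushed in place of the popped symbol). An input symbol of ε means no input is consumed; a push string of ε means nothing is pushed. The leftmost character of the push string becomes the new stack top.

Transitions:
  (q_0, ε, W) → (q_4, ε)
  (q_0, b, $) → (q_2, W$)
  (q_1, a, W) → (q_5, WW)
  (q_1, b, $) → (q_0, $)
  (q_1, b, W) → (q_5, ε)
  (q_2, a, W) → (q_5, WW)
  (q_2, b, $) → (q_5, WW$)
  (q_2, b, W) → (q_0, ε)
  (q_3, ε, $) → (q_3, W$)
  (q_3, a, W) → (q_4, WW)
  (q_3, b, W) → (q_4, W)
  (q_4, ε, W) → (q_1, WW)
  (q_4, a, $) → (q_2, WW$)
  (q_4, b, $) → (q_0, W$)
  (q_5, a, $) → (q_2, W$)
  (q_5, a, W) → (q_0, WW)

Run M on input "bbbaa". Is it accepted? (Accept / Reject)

Accept

(q_0, bbbaa, $) ⊢ (q_2, bbaa, W$) ⊢ (q_0, baa, $) ⊢ (q_2, aa, W$) ⊢ (q_5, a, WW$) ⊢ (q_0, ε, WWW$)
All input consumed; state q_0 ∈ F.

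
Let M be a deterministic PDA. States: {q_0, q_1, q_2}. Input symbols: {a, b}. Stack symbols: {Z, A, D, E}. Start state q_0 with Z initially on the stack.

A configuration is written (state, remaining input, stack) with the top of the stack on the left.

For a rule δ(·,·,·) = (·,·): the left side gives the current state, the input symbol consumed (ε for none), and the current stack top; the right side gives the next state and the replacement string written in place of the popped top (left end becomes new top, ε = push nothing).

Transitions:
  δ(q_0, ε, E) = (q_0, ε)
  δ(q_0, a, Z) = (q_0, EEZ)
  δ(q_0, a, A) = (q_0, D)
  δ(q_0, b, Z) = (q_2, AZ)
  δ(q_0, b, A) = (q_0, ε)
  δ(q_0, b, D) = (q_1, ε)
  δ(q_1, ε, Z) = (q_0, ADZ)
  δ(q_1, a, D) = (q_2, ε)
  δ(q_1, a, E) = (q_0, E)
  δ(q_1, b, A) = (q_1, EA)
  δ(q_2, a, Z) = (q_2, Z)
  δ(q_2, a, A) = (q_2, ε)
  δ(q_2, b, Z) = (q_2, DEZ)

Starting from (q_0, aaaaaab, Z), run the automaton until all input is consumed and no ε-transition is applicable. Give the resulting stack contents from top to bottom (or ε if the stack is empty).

(q_0, aaaaaab, Z) ⊢ (q_0, aaaaab, EEZ) ⊢ (q_0, aaaaab, EZ) ⊢ (q_0, aaaaab, Z) ⊢ (q_0, aaaab, EEZ) ⊢ (q_0, aaaab, EZ) ⊢ (q_0, aaaab, Z) ⊢ (q_0, aaab, EEZ) ⊢ (q_0, aaab, EZ) ⊢ (q_0, aaab, Z) ⊢ (q_0, aab, EEZ) ⊢ (q_0, aab, EZ) ⊢ (q_0, aab, Z) ⊢ (q_0, ab, EEZ) ⊢ (q_0, ab, EZ) ⊢ (q_0, ab, Z) ⊢ (q_0, b, EEZ) ⊢ (q_0, b, EZ) ⊢ (q_0, b, Z) ⊢ (q_2, ε, AZ)
All input consumed in state q_2 with stack AZ.

AZ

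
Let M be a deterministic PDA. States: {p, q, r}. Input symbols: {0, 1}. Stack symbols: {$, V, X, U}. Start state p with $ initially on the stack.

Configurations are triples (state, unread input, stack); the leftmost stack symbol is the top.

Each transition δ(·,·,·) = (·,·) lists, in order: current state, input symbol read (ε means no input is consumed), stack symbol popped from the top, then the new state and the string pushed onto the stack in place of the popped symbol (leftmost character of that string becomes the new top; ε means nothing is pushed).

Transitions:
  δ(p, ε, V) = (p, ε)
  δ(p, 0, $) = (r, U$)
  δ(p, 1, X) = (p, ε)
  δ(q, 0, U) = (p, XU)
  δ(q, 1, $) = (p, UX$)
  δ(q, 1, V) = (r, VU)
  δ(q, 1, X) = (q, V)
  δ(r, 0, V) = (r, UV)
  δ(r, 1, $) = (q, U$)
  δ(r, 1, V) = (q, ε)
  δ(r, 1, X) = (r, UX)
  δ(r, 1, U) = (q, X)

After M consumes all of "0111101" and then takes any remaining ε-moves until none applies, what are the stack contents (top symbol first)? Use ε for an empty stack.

(p, 0111101, $)
  read 0, top $: go to r, push U$ → (r, 111101, U$)
  read 1, top U: go to q, push X → (q, 11101, X$)
  read 1, top X: go to q, push V → (q, 1101, V$)
  read 1, top V: go to r, push VU → (r, 101, VU$)
  read 1, top V: go to q, push ε → (q, 01, U$)
  read 0, top U: go to p, push XU → (p, 1, XU$)
  read 1, top X: go to p, push ε → (p, ε, U$)
All input consumed in state p with stack U$.

U$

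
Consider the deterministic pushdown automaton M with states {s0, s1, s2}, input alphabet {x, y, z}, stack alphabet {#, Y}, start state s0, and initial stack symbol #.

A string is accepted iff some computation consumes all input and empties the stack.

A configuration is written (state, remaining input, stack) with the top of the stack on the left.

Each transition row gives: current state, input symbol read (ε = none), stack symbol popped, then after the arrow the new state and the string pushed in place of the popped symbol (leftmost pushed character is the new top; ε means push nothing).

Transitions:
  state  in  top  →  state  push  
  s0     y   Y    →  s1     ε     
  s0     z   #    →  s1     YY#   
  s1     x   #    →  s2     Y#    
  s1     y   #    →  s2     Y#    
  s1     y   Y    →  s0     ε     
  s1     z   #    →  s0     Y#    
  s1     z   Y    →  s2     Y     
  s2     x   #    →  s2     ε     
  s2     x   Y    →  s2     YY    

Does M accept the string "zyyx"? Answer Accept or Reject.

(s0, zyyx, #) ⊢ (s1, yyx, YY#) ⊢ (s0, yx, Y#) ⊢ (s1, x, #) ⊢ (s2, ε, Y#)
All input consumed; stack is Y#, not empty, and no further ε-move applies.

Reject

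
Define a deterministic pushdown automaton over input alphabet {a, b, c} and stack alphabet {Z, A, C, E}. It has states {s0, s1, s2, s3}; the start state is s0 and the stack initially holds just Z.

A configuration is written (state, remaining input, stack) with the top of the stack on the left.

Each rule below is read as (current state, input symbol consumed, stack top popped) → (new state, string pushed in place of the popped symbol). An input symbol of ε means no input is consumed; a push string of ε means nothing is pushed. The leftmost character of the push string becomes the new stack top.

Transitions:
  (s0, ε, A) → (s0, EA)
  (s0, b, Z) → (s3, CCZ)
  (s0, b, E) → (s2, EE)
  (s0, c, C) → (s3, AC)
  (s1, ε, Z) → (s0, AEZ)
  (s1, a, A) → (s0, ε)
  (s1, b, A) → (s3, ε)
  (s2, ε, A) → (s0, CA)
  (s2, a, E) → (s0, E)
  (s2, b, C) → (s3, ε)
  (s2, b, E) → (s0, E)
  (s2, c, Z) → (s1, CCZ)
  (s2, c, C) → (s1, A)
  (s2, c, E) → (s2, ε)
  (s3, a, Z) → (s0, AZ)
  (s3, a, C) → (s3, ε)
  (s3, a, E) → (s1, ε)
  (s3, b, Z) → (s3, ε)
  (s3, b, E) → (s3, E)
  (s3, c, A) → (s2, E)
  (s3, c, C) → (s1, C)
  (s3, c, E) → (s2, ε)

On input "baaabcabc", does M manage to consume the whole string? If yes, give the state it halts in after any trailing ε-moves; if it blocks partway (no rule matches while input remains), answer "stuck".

(s0, baaabcabc, Z)
  read b, top Z: go to s3, push CCZ → (s3, aaabcabc, CCZ)
  read a, top C: go to s3, push ε → (s3, aabcabc, CZ)
  read a, top C: go to s3, push ε → (s3, abcabc, Z)
  read a, top Z: go to s0, push AZ → (s0, bcabc, AZ)
  ε-move, top A: go to s0, push EA → (s0, bcabc, EAZ)
  read b, top E: go to s2, push EE → (s2, cabc, EEAZ)
  read c, top E: go to s2, push ε → (s2, abc, EAZ)
  read a, top E: go to s0, push E → (s0, bc, EAZ)
  read b, top E: go to s2, push EE → (s2, c, EEAZ)
  read c, top E: go to s2, push ε → (s2, ε, EAZ)
All input consumed; M is in state s2.

s2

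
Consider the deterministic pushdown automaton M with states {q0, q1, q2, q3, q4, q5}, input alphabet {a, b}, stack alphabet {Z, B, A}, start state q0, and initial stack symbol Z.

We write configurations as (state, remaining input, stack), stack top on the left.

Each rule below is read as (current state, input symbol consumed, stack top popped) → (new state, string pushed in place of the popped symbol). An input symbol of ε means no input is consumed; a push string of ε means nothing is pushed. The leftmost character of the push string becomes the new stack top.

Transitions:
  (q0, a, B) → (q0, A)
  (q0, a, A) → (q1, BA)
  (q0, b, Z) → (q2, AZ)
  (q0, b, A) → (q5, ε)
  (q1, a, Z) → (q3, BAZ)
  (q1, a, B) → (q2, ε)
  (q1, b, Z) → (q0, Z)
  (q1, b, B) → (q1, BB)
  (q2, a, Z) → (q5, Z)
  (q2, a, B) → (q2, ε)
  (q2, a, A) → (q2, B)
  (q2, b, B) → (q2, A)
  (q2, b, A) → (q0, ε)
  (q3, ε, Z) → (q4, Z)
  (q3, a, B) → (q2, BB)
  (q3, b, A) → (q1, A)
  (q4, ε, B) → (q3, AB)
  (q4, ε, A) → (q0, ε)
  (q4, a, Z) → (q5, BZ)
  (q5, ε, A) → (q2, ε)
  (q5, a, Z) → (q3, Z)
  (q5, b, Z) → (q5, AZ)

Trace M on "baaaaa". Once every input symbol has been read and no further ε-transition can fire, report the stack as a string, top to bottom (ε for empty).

BZ

(q0, baaaaa, Z)
  read b, top Z: go to q2, push AZ → (q2, aaaaa, AZ)
  read a, top A: go to q2, push B → (q2, aaaa, BZ)
  read a, top B: go to q2, push ε → (q2, aaa, Z)
  read a, top Z: go to q5, push Z → (q5, aa, Z)
  read a, top Z: go to q3, push Z → (q3, a, Z)
  ε-move, top Z: go to q4, push Z → (q4, a, Z)
  read a, top Z: go to q5, push BZ → (q5, ε, BZ)
All input consumed in state q5 with stack BZ.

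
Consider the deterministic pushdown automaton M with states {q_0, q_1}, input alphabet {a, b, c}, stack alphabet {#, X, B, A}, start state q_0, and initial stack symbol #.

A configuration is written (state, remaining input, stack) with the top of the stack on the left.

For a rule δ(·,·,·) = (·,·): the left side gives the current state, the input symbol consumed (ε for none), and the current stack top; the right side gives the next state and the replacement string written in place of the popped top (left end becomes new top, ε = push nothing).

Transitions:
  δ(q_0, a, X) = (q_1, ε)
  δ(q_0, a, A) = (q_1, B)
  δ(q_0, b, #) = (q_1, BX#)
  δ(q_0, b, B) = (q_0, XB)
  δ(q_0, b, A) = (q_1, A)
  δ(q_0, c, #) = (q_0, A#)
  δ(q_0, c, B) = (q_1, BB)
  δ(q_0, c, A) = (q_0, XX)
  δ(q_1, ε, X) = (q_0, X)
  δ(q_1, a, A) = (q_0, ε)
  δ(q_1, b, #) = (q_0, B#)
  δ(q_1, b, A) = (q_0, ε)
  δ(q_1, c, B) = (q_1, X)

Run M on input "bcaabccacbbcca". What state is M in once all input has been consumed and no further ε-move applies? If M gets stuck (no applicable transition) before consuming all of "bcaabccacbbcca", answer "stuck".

stuck

(q_0, bcaabccacbbcca, #) ⊢ (q_1, caabccacbbcca, BX#) ⊢ (q_1, aabccacbbcca, XX#) ⊢ (q_0, aabccacbbcca, XX#) ⊢ (q_1, abccacbbcca, X#) ⊢ (q_0, abccacbbcca, X#) ⊢ (q_1, bccacbbcca, #) ⊢ (q_0, ccacbbcca, B#) ⊢ (q_1, cacbbcca, BB#) ⊢ (q_1, acbbcca, XB#) ⊢ (q_0, acbbcca, XB#) ⊢ (q_1, cbbcca, B#) ⊢ (q_1, bbcca, X#) ⊢ (q_0, bbcca, X#)
No transition for (q_0, b, top X); M blocks with input bbcca remaining.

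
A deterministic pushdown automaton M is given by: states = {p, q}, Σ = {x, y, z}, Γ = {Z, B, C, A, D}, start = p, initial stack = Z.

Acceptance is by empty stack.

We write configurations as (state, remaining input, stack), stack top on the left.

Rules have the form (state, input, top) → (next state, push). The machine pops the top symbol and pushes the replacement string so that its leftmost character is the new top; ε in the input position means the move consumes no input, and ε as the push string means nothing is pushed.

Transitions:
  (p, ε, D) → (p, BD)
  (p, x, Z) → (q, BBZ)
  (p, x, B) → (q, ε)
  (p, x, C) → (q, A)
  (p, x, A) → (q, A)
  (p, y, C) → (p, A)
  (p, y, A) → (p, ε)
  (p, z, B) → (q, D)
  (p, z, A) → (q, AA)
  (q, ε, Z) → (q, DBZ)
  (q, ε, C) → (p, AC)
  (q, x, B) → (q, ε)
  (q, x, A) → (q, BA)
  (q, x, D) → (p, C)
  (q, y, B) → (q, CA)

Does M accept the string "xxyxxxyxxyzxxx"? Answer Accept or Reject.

(p, xxyxxxyxxyzxxx, Z)
  read x, top Z: go to q, push BBZ → (q, xyxxxyxxyzxxx, BBZ)
  read x, top B: go to q, push ε → (q, yxxxyxxyzxxx, BZ)
  read y, top B: go to q, push CA → (q, xxxyxxyzxxx, CAZ)
  ε-move, top C: go to p, push AC → (p, xxxyxxyzxxx, ACAZ)
  read x, top A: go to q, push A → (q, xxyxxyzxxx, ACAZ)
  read x, top A: go to q, push BA → (q, xyxxyzxxx, BACAZ)
  read x, top B: go to q, push ε → (q, yxxyzxxx, ACAZ)
No transition applies at (q, yxxyzxxx, ACAZ); input not fully consumed.

Reject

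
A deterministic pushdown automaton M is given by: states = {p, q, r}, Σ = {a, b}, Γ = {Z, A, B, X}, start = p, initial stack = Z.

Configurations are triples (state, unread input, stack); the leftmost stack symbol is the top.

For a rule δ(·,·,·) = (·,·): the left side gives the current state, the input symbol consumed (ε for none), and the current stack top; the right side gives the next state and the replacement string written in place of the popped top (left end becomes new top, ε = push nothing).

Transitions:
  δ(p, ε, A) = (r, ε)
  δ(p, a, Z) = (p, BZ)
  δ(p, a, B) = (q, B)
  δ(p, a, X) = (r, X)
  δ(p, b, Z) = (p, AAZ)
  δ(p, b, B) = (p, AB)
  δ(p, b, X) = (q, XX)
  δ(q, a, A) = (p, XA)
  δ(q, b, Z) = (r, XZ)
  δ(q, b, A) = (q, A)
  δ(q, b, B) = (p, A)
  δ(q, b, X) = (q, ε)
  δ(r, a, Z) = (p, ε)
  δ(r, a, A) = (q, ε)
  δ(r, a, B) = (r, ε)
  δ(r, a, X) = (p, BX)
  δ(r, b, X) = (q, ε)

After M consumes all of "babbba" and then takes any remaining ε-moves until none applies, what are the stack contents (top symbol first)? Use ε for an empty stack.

(p, babbba, Z)
  read b, top Z: go to p, push AAZ → (p, abbba, AAZ)
  ε-move, top A: go to r, push ε → (r, abbba, AZ)
  read a, top A: go to q, push ε → (q, bbba, Z)
  read b, top Z: go to r, push XZ → (r, bba, XZ)
  read b, top X: go to q, push ε → (q, ba, Z)
  read b, top Z: go to r, push XZ → (r, a, XZ)
  read a, top X: go to p, push BX → (p, ε, BXZ)
All input consumed in state p with stack BXZ.

BXZ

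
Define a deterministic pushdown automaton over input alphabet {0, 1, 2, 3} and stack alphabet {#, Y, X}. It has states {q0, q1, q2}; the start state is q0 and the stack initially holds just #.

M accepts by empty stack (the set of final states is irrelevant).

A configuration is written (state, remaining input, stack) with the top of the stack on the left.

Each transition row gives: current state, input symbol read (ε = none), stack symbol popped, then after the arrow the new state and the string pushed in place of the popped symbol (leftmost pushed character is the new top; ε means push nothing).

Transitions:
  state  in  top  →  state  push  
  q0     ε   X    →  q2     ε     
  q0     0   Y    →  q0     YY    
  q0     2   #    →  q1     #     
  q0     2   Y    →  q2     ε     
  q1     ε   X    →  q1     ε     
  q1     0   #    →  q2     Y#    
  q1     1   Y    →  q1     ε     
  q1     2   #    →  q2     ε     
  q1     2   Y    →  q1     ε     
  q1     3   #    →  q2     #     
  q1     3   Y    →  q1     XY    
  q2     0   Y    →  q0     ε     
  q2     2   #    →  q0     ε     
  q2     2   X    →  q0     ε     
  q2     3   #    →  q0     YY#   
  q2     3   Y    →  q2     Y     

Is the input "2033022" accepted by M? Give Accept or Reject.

(q0, 2033022, #)
  read 2, top #: go to q1, push # → (q1, 033022, #)
  read 0, top #: go to q2, push Y# → (q2, 33022, Y#)
  read 3, top Y: go to q2, push Y → (q2, 3022, Y#)
  read 3, top Y: go to q2, push Y → (q2, 022, Y#)
  read 0, top Y: go to q0, push ε → (q0, 22, #)
  read 2, top #: go to q1, push # → (q1, 2, #)
  read 2, top #: go to q2, push ε → (q2, ε, ε)
All input consumed and the stack is empty.

Accept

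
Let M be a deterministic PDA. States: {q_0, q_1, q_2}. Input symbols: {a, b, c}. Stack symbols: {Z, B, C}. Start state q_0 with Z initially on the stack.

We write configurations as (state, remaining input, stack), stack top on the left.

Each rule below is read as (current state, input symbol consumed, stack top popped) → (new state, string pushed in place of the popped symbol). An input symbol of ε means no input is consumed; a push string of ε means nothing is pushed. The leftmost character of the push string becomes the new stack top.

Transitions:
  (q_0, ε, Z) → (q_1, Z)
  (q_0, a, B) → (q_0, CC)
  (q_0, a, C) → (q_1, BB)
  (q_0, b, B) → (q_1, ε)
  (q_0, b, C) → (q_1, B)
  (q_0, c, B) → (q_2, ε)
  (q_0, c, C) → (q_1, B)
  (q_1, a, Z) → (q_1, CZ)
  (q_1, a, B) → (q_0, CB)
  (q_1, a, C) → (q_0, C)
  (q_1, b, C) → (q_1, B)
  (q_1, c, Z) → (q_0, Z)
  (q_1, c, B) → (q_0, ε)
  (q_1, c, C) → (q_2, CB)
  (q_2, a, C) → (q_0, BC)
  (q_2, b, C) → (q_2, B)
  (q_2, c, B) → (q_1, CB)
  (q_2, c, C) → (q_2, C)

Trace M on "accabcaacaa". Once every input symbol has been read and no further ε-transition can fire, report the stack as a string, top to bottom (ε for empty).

BBBCCBBZ

(q_0, accabcaacaa, Z)
  ε-move, top Z: go to q_1, push Z → (q_1, accabcaacaa, Z)
  read a, top Z: go to q_1, push CZ → (q_1, ccabcaacaa, CZ)
  read c, top C: go to q_2, push CB → (q_2, cabcaacaa, CBZ)
  read c, top C: go to q_2, push C → (q_2, abcaacaa, CBZ)
  read a, top C: go to q_0, push BC → (q_0, bcaacaa, BCBZ)
  read b, top B: go to q_1, push ε → (q_1, caacaa, CBZ)
  read c, top C: go to q_2, push CB → (q_2, aacaa, CBBZ)
  read a, top C: go to q_0, push BC → (q_0, acaa, BCBBZ)
  read a, top B: go to q_0, push CC → (q_0, caa, CCCBBZ)
  read c, top C: go to q_1, push B → (q_1, aa, BCCBBZ)
  read a, top B: go to q_0, push CB → (q_0, a, CBCCBBZ)
  read a, top C: go to q_1, push BB → (q_1, ε, BBBCCBBZ)
All input consumed in state q_1 with stack BBBCCBBZ.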